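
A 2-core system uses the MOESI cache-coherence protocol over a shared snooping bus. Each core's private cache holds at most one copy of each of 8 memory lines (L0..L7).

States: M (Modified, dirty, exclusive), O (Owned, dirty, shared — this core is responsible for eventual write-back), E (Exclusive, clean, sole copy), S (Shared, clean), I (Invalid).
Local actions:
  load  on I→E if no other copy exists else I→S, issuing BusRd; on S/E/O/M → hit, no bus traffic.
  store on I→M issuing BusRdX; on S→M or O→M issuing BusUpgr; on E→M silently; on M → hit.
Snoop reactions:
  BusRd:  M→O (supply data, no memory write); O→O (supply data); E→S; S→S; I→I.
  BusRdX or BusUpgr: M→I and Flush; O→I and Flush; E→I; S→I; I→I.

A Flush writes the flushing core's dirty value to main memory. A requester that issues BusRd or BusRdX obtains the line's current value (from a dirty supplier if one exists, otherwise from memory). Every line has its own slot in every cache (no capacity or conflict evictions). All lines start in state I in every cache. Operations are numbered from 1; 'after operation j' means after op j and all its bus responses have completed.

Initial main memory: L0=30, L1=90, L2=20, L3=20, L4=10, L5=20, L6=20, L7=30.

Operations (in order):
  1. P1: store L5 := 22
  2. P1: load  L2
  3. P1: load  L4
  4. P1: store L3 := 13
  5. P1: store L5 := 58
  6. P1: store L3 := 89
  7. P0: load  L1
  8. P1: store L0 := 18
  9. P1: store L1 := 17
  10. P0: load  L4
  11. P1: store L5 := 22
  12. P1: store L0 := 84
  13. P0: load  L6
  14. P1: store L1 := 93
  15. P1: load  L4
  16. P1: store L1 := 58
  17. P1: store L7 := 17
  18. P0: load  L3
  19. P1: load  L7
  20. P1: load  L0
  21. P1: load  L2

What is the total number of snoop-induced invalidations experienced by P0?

[1] P1: store L5 := 22 | P0:I, P1:M(22) | bus: BusRdX
[2] P1: load  L2 | P0:I, P1:E(20) | bus: BusRd
[3] P1: load  L4 | P0:I, P1:E(10) | bus: BusRd
[4] P1: store L3 := 13 | P0:I, P1:M(13) | bus: BusRdX
[5] P1: store L5 := 58 | P0:I, P1:M(58) | bus: none
[6] P1: store L3 := 89 | P0:I, P1:M(89) | bus: none
[7] P0: load  L1 | P0:E(90), P1:I | bus: BusRd
[8] P1: store L0 := 18 | P0:I, P1:M(18) | bus: BusRdX
[9] P1: store L1 := 17 | P0:I, P1:M(17) | bus: BusRdX
[10] P0: load  L4 | P0:S(10), P1:S(10) | bus: BusRd
[11] P1: store L5 := 22 | P0:I, P1:M(22) | bus: none
[12] P1: store L0 := 84 | P0:I, P1:M(84) | bus: none
[13] P0: load  L6 | P0:E(20), P1:I | bus: BusRd
[14] P1: store L1 := 93 | P0:I, P1:M(93) | bus: none
[15] P1: load  L4 | P0:S(10), P1:S(10) | bus: none
[16] P1: store L1 := 58 | P0:I, P1:M(58) | bus: none
[17] P1: store L7 := 17 | P0:I, P1:M(17) | bus: BusRdX
[18] P0: load  L3 | P0:S(89), P1:O(89) | bus: BusRd
[19] P1: load  L7 | P0:I, P1:M(17) | bus: none
[20] P1: load  L0 | P0:I, P1:M(84) | bus: none
[21] P1: load  L2 | P0:I, P1:E(20) | bus: none

invalidations = 1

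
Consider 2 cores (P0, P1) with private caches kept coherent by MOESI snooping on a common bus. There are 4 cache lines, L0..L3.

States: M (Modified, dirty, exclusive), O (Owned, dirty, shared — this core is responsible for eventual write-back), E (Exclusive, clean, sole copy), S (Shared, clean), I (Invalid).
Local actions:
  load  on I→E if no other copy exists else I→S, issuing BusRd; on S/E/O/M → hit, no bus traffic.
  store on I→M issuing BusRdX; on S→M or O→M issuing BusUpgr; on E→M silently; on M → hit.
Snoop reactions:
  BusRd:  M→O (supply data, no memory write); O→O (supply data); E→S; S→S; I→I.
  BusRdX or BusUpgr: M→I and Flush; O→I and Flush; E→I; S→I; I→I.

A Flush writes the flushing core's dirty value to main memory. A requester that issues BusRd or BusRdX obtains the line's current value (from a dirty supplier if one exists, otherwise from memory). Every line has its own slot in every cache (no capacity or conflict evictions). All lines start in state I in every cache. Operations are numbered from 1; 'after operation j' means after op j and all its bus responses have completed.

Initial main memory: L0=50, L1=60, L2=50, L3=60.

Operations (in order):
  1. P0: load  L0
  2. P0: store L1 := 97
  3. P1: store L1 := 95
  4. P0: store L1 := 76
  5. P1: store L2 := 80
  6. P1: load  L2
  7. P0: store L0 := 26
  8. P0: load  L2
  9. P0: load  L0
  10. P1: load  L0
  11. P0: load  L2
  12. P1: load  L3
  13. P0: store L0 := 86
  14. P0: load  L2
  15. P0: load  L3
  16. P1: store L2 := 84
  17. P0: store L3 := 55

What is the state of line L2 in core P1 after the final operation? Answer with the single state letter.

1. P0: load  L0  bus=[BusRd]  L0: P0=E P1=I  mem[L0]=50
2. P0: store L1 := 97  bus=[BusRdX]  L1: P0=M P1=I  mem[L1]=60
3. P1: store L1 := 95  bus=[BusRdX,Flush]  L1: P0=I P1=M  mem[L1]=97
4. P0: store L1 := 76  bus=[BusRdX,Flush]  L1: P0=M P1=I  mem[L1]=95
5. P1: store L2 := 80  bus=[BusRdX]  L2: P0=I P1=M  mem[L2]=50
6. P1: load  L2  bus=[-]  L2: P0=I P1=M  mem[L2]=50
7. P0: store L0 := 26  bus=[-]  L0: P0=M P1=I  mem[L0]=50
8. P0: load  L2  bus=[BusRd]  L2: P0=S P1=O  mem[L2]=50
9. P0: load  L0  bus=[-]  L0: P0=M P1=I  mem[L0]=50
10. P1: load  L0  bus=[BusRd]  L0: P0=O P1=S  mem[L0]=50
11. P0: load  L2  bus=[-]  L2: P0=S P1=O  mem[L2]=50
12. P1: load  L3  bus=[BusRd]  L3: P0=I P1=E  mem[L3]=60
13. P0: store L0 := 86  bus=[BusUpgr]  L0: P0=M P1=I  mem[L0]=50
14. P0: load  L2  bus=[-]  L2: P0=S P1=O  mem[L2]=50
15. P0: load  L3  bus=[BusRd]  L3: P0=S P1=S  mem[L3]=60
16. P1: store L2 := 84  bus=[BusUpgr]  L2: P0=I P1=M  mem[L2]=50
17. P0: store L3 := 55  bus=[BusUpgr]  L3: P0=M P1=I  mem[L3]=60

state = M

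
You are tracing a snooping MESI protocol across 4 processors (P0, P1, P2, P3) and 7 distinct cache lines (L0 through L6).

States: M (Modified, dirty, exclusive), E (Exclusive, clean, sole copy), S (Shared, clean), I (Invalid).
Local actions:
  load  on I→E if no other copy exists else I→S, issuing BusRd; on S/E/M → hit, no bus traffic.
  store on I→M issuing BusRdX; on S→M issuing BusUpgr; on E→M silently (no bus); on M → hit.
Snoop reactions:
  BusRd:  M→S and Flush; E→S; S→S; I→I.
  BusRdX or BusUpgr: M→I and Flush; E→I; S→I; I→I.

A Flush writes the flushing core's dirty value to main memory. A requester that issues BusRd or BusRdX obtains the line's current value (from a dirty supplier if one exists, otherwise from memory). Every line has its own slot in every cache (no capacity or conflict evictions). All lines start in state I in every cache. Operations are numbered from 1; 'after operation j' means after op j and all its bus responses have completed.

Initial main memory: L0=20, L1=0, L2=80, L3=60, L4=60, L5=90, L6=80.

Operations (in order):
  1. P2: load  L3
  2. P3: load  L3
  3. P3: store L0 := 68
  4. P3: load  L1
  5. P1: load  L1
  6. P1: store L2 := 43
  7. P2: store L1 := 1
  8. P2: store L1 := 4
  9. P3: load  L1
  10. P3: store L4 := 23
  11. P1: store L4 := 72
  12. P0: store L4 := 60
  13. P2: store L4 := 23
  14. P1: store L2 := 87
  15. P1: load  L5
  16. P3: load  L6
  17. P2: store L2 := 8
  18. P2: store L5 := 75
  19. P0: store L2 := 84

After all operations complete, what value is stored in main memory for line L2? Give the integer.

  op1 P2: load  L3 → I/I/E/I on L3; bus BusRd; mem=60
  op2 P3: load  L3 → I/I/S/S on L3; bus BusRd; mem=60
  op3 P3: store L0 := 68 → I/I/I/M on L0; bus BusRdX; mem=20
  op4 P3: load  L1 → I/I/I/E on L1; bus BusRd; mem=0
  op5 P1: load  L1 → I/S/I/S on L1; bus BusRd; mem=0
  op6 P1: store L2 := 43 → I/M/I/I on L2; bus BusRdX; mem=80
  op7 P2: store L1 := 1 → I/I/M/I on L1; bus BusRdX; mem=0
  op8 P2: store L1 := 4 → I/I/M/I on L1; bus (none); mem=0
  op9 P3: load  L1 → I/I/S/S on L1; bus BusRd Flush; mem=4
  op10 P3: store L4 := 23 → I/I/I/M on L4; bus BusRdX; mem=60
  op11 P1: store L4 := 72 → I/M/I/I on L4; bus BusRdX Flush; mem=23
  op12 P0: store L4 := 60 → M/I/I/I on L4; bus BusRdX Flush; mem=72
  op13 P2: store L4 := 23 → I/I/M/I on L4; bus BusRdX Flush; mem=60
  op14 P1: store L2 := 87 → I/M/I/I on L2; bus (none); mem=80
  op15 P1: load  L5 → I/E/I/I on L5; bus BusRd; mem=90
  op16 P3: load  L6 → I/I/I/E on L6; bus BusRd; mem=80
  op17 P2: store L2 := 8 → I/I/M/I on L2; bus BusRdX Flush; mem=87
  op18 P2: store L5 := 75 → I/I/M/I on L5; bus BusRdX; mem=90
  op19 P0: store L2 := 84 → M/I/I/I on L2; bus BusRdX Flush; mem=8

memory[L2] = 8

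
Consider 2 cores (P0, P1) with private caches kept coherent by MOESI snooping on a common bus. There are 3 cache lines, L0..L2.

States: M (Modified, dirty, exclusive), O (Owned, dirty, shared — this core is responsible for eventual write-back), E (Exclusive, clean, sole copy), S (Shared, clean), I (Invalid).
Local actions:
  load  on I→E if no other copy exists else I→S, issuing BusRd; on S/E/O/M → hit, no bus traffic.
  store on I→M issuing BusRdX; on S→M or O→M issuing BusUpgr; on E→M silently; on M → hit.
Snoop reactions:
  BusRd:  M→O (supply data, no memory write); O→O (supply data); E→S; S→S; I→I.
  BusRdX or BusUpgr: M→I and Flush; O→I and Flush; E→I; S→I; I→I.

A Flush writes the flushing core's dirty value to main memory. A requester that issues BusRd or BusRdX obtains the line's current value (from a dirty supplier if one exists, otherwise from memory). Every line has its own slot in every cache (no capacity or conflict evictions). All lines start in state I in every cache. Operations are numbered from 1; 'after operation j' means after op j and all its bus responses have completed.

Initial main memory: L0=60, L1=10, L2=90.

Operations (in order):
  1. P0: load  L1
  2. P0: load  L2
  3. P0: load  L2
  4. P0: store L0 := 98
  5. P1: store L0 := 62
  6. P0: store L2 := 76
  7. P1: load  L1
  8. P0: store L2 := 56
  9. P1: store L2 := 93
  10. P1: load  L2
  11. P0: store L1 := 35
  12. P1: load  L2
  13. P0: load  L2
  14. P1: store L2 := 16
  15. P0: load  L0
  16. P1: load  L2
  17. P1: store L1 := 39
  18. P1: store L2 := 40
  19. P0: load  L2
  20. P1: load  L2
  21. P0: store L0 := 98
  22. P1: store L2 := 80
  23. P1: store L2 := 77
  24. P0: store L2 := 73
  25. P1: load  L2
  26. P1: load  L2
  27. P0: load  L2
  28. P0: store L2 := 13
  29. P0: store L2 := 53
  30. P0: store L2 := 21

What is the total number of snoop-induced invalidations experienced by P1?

invalidations = 4

step 1: P0: load  L1  ⟶  EI  (L1)  txn=BusRd  M[L1]=10
step 2: P0: load  L2  ⟶  EI  (L2)  txn=BusRd  M[L2]=90
step 3: P0: load  L2  ⟶  EI  (L2)  txn=∅  M[L2]=90
step 4: P0: store L0 := 98  ⟶  MI  (L0)  txn=BusRdX  M[L0]=60
step 5: P1: store L0 := 62  ⟶  IM  (L0)  txn=BusRdX+Flush  M[L0]=98
step 6: P0: store L2 := 76  ⟶  MI  (L2)  txn=∅  M[L2]=90
step 7: P1: load  L1  ⟶  SS  (L1)  txn=BusRd  M[L1]=10
step 8: P0: store L2 := 56  ⟶  MI  (L2)  txn=∅  M[L2]=90
step 9: P1: store L2 := 93  ⟶  IM  (L2)  txn=BusRdX+Flush  M[L2]=56
step 10: P1: load  L2  ⟶  IM  (L2)  txn=∅  M[L2]=56
step 11: P0: store L1 := 35  ⟶  MI  (L1)  txn=BusUpgr  M[L1]=10
step 12: P1: load  L2  ⟶  IM  (L2)  txn=∅  M[L2]=56
step 13: P0: load  L2  ⟶  SO  (L2)  txn=BusRd  M[L2]=56
step 14: P1: store L2 := 16  ⟶  IM  (L2)  txn=BusUpgr  M[L2]=56
step 15: P0: load  L0  ⟶  SO  (L0)  txn=BusRd  M[L0]=98
step 16: P1: load  L2  ⟶  IM  (L2)  txn=∅  M[L2]=56
step 17: P1: store L1 := 39  ⟶  IM  (L1)  txn=BusRdX+Flush  M[L1]=35
step 18: P1: store L2 := 40  ⟶  IM  (L2)  txn=∅  M[L2]=56
step 19: P0: load  L2  ⟶  SO  (L2)  txn=BusRd  M[L2]=56
step 20: P1: load  L2  ⟶  SO  (L2)  txn=∅  M[L2]=56
step 21: P0: store L0 := 98  ⟶  MI  (L0)  txn=BusUpgr+Flush  M[L0]=62
step 22: P1: store L2 := 80  ⟶  IM  (L2)  txn=BusUpgr  M[L2]=56
step 23: P1: store L2 := 77  ⟶  IM  (L2)  txn=∅  M[L2]=56
step 24: P0: store L2 := 73  ⟶  MI  (L2)  txn=BusRdX+Flush  M[L2]=77
step 25: P1: load  L2  ⟶  OS  (L2)  txn=BusRd  M[L2]=77
step 26: P1: load  L2  ⟶  OS  (L2)  txn=∅  M[L2]=77
step 27: P0: load  L2  ⟶  OS  (L2)  txn=∅  M[L2]=77
step 28: P0: store L2 := 13  ⟶  MI  (L2)  txn=BusUpgr  M[L2]=77
step 29: P0: store L2 := 53  ⟶  MI  (L2)  txn=∅  M[L2]=77
step 30: P0: store L2 := 21  ⟶  MI  (L2)  txn=∅  M[L2]=77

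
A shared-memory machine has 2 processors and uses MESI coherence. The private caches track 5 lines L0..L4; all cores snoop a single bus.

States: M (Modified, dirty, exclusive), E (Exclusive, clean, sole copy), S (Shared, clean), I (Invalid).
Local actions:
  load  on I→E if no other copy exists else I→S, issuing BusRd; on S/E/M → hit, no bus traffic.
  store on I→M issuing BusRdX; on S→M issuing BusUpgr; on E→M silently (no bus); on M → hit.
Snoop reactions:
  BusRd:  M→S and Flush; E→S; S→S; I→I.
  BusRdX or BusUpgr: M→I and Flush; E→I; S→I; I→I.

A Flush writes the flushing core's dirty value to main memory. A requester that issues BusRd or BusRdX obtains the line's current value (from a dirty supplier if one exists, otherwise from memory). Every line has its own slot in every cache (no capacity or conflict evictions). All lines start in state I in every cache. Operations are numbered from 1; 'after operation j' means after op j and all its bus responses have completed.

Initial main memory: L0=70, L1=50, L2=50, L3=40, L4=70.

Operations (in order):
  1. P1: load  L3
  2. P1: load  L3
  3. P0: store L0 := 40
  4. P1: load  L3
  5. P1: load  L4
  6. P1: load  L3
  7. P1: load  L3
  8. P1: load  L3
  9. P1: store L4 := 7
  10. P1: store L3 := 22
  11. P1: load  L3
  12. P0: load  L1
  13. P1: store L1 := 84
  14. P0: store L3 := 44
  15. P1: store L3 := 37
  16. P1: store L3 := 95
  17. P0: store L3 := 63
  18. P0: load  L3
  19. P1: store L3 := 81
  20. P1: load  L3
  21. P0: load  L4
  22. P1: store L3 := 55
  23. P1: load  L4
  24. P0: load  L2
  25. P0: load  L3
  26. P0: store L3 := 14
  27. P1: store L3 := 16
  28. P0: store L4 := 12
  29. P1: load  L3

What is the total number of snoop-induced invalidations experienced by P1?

invalidations = 4

step 1: P1: load  L3  ⟶  IE  (L3)  txn=BusRd  M[L3]=40
step 2: P1: load  L3  ⟶  IE  (L3)  txn=∅  M[L3]=40
step 3: P0: store L0 := 40  ⟶  MI  (L0)  txn=BusRdX  M[L0]=70
step 4: P1: load  L3  ⟶  IE  (L3)  txn=∅  M[L3]=40
step 5: P1: load  L4  ⟶  IE  (L4)  txn=BusRd  M[L4]=70
step 6: P1: load  L3  ⟶  IE  (L3)  txn=∅  M[L3]=40
step 7: P1: load  L3  ⟶  IE  (L3)  txn=∅  M[L3]=40
step 8: P1: load  L3  ⟶  IE  (L3)  txn=∅  M[L3]=40
step 9: P1: store L4 := 7  ⟶  IM  (L4)  txn=∅  M[L4]=70
step 10: P1: store L3 := 22  ⟶  IM  (L3)  txn=∅  M[L3]=40
step 11: P1: load  L3  ⟶  IM  (L3)  txn=∅  M[L3]=40
step 12: P0: load  L1  ⟶  EI  (L1)  txn=BusRd  M[L1]=50
step 13: P1: store L1 := 84  ⟶  IM  (L1)  txn=BusRdX  M[L1]=50
step 14: P0: store L3 := 44  ⟶  MI  (L3)  txn=BusRdX+Flush  M[L3]=22
step 15: P1: store L3 := 37  ⟶  IM  (L3)  txn=BusRdX+Flush  M[L3]=44
step 16: P1: store L3 := 95  ⟶  IM  (L3)  txn=∅  M[L3]=44
step 17: P0: store L3 := 63  ⟶  MI  (L3)  txn=BusRdX+Flush  M[L3]=95
step 18: P0: load  L3  ⟶  MI  (L3)  txn=∅  M[L3]=95
step 19: P1: store L3 := 81  ⟶  IM  (L3)  txn=BusRdX+Flush  M[L3]=63
step 20: P1: load  L3  ⟶  IM  (L3)  txn=∅  M[L3]=63
step 21: P0: load  L4  ⟶  SS  (L4)  txn=BusRd+Flush  M[L4]=7
step 22: P1: store L3 := 55  ⟶  IM  (L3)  txn=∅  M[L3]=63
step 23: P1: load  L4  ⟶  SS  (L4)  txn=∅  M[L4]=7
step 24: P0: load  L2  ⟶  EI  (L2)  txn=BusRd  M[L2]=50
step 25: P0: load  L3  ⟶  SS  (L3)  txn=BusRd+Flush  M[L3]=55
step 26: P0: store L3 := 14  ⟶  MI  (L3)  txn=BusUpgr  M[L3]=55
step 27: P1: store L3 := 16  ⟶  IM  (L3)  txn=BusRdX+Flush  M[L3]=14
step 28: P0: store L4 := 12  ⟶  MI  (L4)  txn=BusUpgr  M[L4]=7
step 29: P1: load  L3  ⟶  IM  (L3)  txn=∅  M[L3]=14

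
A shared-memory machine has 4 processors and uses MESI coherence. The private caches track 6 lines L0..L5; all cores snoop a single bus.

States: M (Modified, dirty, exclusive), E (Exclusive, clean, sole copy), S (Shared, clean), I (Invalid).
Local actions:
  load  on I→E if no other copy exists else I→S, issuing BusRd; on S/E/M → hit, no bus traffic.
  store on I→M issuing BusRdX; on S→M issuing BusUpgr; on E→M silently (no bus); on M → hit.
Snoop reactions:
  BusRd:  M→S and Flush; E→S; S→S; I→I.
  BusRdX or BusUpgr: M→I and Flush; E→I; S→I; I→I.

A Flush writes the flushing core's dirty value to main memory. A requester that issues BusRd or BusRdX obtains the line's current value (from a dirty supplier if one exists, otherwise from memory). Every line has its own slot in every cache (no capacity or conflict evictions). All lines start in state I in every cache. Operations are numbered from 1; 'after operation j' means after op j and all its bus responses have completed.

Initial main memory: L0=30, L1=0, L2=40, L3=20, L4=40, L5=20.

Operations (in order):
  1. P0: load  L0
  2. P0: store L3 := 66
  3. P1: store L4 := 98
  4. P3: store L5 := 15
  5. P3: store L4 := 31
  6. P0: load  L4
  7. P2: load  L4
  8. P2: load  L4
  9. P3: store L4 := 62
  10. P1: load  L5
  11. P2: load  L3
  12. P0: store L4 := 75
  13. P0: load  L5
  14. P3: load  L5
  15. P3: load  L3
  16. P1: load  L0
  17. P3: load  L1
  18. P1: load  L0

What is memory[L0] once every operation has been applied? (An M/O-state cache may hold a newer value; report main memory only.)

  op1 P0: load  L0 → E/I/I/I on L0; bus BusRd; mem=30
  op2 P0: store L3 := 66 → M/I/I/I on L3; bus BusRdX; mem=20
  op3 P1: store L4 := 98 → I/M/I/I on L4; bus BusRdX; mem=40
  op4 P3: store L5 := 15 → I/I/I/M on L5; bus BusRdX; mem=20
  op5 P3: store L4 := 31 → I/I/I/M on L4; bus BusRdX Flush; mem=98
  op6 P0: load  L4 → S/I/I/S on L4; bus BusRd Flush; mem=31
  op7 P2: load  L4 → S/I/S/S on L4; bus BusRd; mem=31
  op8 P2: load  L4 → S/I/S/S on L4; bus (none); mem=31
  op9 P3: store L4 := 62 → I/I/I/M on L4; bus BusUpgr; mem=31
  op10 P1: load  L5 → I/S/I/S on L5; bus BusRd Flush; mem=15
  op11 P2: load  L3 → S/I/S/I on L3; bus BusRd Flush; mem=66
  op12 P0: store L4 := 75 → M/I/I/I on L4; bus BusRdX Flush; mem=62
  op13 P0: load  L5 → S/S/I/S on L5; bus BusRd; mem=15
  op14 P3: load  L5 → S/S/I/S on L5; bus (none); mem=15
  op15 P3: load  L3 → S/I/S/S on L3; bus BusRd; mem=66
  op16 P1: load  L0 → S/S/I/I on L0; bus BusRd; mem=30
  op17 P3: load  L1 → I/I/I/E on L1; bus BusRd; mem=0
  op18 P1: load  L0 → S/S/I/I on L0; bus (none); mem=30

memory[L0] = 30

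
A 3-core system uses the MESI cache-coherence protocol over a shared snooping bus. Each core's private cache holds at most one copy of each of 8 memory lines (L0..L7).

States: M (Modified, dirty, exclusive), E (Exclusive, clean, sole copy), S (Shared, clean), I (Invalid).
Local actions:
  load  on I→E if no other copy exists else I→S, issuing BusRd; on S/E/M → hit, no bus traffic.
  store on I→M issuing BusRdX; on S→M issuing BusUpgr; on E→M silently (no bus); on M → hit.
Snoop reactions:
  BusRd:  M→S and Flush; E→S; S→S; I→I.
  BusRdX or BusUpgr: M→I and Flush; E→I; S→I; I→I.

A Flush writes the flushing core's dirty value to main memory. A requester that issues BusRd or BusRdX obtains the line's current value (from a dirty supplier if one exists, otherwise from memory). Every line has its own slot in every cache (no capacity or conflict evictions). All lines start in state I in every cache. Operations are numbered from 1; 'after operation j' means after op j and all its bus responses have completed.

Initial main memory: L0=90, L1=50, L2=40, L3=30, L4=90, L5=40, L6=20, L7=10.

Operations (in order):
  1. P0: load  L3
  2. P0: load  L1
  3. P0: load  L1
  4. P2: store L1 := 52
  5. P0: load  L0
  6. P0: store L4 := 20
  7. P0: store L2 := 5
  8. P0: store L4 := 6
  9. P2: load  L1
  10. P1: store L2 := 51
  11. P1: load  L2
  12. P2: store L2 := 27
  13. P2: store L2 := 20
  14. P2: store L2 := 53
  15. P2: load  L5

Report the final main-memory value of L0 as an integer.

  op1 P0: load  L3 → E/I/I on L3; bus BusRd; mem=30
  op2 P0: load  L1 → E/I/I on L1; bus BusRd; mem=50
  op3 P0: load  L1 → E/I/I on L1; bus (none); mem=50
  op4 P2: store L1 := 52 → I/I/M on L1; bus BusRdX; mem=50
  op5 P0: load  L0 → E/I/I on L0; bus BusRd; mem=90
  op6 P0: store L4 := 20 → M/I/I on L4; bus BusRdX; mem=90
  op7 P0: store L2 := 5 → M/I/I on L2; bus BusRdX; mem=40
  op8 P0: store L4 := 6 → M/I/I on L4; bus (none); mem=90
  op9 P2: load  L1 → I/I/M on L1; bus (none); mem=50
  op10 P1: store L2 := 51 → I/M/I on L2; bus BusRdX Flush; mem=5
  op11 P1: load  L2 → I/M/I on L2; bus (none); mem=5
  op12 P2: store L2 := 27 → I/I/M on L2; bus BusRdX Flush; mem=51
  op13 P2: store L2 := 20 → I/I/M on L2; bus (none); mem=51
  op14 P2: store L2 := 53 → I/I/M on L2; bus (none); mem=51
  op15 P2: load  L5 → I/I/E on L5; bus BusRd; mem=40

memory[L0] = 90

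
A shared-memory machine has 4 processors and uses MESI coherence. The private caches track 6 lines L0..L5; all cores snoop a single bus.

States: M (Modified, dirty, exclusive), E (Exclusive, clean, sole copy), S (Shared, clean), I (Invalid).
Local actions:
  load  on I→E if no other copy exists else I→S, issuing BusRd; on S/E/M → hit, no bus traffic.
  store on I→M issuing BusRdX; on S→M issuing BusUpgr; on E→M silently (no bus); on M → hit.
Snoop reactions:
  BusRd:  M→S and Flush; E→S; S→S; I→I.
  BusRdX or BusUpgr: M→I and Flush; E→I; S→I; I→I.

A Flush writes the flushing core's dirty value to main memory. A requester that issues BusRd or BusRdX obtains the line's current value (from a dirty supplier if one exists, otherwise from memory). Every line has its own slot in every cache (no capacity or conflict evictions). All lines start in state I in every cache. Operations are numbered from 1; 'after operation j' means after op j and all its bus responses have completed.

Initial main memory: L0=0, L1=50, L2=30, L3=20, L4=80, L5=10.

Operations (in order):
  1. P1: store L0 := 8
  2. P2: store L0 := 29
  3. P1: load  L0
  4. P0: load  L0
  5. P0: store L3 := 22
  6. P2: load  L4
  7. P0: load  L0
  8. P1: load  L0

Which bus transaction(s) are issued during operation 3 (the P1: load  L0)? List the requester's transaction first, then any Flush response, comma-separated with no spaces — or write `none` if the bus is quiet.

bus = BusRd,Flush

1. P1: store L0 := 8  bus=[BusRdX]  L0: P0=I P1=M P2=I P3=I  mem[L0]=0
2. P2: store L0 := 29  bus=[BusRdX,Flush]  L0: P0=I P1=I P2=M P3=I  mem[L0]=8
3. P1: load  L0  bus=[BusRd,Flush]  L0: P0=I P1=S P2=S P3=I  mem[L0]=29
4. P0: load  L0  bus=[BusRd]  L0: P0=S P1=S P2=S P3=I  mem[L0]=29
5. P0: store L3 := 22  bus=[BusRdX]  L3: P0=M P1=I P2=I P3=I  mem[L3]=20
6. P2: load  L4  bus=[BusRd]  L4: P0=I P1=I P2=E P3=I  mem[L4]=80
7. P0: load  L0  bus=[-]  L0: P0=S P1=S P2=S P3=I  mem[L0]=29
8. P1: load  L0  bus=[-]  L0: P0=S P1=S P2=S P3=I  mem[L0]=29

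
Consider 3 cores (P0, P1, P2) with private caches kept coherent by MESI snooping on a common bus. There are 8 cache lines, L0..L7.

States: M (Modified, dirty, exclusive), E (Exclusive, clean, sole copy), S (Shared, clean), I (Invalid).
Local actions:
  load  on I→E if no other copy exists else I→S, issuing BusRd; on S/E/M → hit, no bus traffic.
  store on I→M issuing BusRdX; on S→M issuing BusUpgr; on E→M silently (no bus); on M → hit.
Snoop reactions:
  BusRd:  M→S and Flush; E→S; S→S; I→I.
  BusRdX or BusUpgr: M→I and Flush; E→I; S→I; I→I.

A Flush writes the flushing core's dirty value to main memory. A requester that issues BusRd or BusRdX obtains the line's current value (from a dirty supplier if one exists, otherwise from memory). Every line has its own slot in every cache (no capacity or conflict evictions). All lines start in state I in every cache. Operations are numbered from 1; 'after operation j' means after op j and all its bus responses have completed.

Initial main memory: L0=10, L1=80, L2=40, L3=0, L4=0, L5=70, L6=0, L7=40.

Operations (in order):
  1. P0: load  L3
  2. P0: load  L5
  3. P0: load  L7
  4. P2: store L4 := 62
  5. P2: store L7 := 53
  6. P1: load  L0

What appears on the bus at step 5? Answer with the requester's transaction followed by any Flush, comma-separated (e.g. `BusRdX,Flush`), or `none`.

1. P0: load  L3  bus=[BusRd]  L3: P0=E P1=I P2=I  mem[L3]=0
2. P0: load  L5  bus=[BusRd]  L5: P0=E P1=I P2=I  mem[L5]=70
3. P0: load  L7  bus=[BusRd]  L7: P0=E P1=I P2=I  mem[L7]=40
4. P2: store L4 := 62  bus=[BusRdX]  L4: P0=I P1=I P2=M  mem[L4]=0
5. P2: store L7 := 53  bus=[BusRdX]  L7: P0=I P1=I P2=M  mem[L7]=40
6. P1: load  L0  bus=[BusRd]  L0: P0=I P1=E P2=I  mem[L0]=10

bus = BusRdX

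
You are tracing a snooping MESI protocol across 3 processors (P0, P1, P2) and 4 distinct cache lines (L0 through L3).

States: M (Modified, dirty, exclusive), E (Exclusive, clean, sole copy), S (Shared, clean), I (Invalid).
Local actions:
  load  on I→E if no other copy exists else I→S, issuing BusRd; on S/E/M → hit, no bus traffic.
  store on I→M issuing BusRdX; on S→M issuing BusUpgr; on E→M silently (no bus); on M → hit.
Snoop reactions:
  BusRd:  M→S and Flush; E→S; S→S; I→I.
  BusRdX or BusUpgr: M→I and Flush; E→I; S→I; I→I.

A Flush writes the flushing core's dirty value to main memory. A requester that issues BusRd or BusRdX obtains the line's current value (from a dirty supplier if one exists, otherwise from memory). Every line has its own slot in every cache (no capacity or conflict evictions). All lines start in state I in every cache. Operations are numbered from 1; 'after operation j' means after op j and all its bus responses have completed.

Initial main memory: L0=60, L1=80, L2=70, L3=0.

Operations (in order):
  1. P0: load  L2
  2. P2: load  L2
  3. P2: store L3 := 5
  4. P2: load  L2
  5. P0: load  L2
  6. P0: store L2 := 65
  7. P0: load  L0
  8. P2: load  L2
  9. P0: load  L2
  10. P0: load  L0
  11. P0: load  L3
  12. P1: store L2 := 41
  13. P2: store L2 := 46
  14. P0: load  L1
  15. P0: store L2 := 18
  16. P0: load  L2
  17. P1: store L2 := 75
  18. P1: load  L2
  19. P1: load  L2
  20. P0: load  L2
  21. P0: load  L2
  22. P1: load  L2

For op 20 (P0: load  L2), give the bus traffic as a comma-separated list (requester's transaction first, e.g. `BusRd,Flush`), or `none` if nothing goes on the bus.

  op1 P0: load  L2 → E/I/I on L2; bus BusRd; mem=70
  op2 P2: load  L2 → S/I/S on L2; bus BusRd; mem=70
  op3 P2: store L3 := 5 → I/I/M on L3; bus BusRdX; mem=0
  op4 P2: load  L2 → S/I/S on L2; bus (none); mem=70
  op5 P0: load  L2 → S/I/S on L2; bus (none); mem=70
  op6 P0: store L2 := 65 → M/I/I on L2; bus BusUpgr; mem=70
  op7 P0: load  L0 → E/I/I on L0; bus BusRd; mem=60
  op8 P2: load  L2 → S/I/S on L2; bus BusRd Flush; mem=65
  op9 P0: load  L2 → S/I/S on L2; bus (none); mem=65
  op10 P0: load  L0 → E/I/I on L0; bus (none); mem=60
  op11 P0: load  L3 → S/I/S on L3; bus BusRd Flush; mem=5
  op12 P1: store L2 := 41 → I/M/I on L2; bus BusRdX; mem=65
  op13 P2: store L2 := 46 → I/I/M on L2; bus BusRdX Flush; mem=41
  op14 P0: load  L1 → E/I/I on L1; bus BusRd; mem=80
  op15 P0: store L2 := 18 → M/I/I on L2; bus BusRdX Flush; mem=46
  op16 P0: load  L2 → M/I/I on L2; bus (none); mem=46
  op17 P1: store L2 := 75 → I/M/I on L2; bus BusRdX Flush; mem=18
  op18 P1: load  L2 → I/M/I on L2; bus (none); mem=18
  op19 P1: load  L2 → I/M/I on L2; bus (none); mem=18
  op20 P0: load  L2 → S/S/I on L2; bus BusRd Flush; mem=75
  op21 P0: load  L2 → S/S/I on L2; bus (none); mem=75
  op22 P1: load  L2 → S/S/I on L2; bus (none); mem=75

bus = BusRd,Flush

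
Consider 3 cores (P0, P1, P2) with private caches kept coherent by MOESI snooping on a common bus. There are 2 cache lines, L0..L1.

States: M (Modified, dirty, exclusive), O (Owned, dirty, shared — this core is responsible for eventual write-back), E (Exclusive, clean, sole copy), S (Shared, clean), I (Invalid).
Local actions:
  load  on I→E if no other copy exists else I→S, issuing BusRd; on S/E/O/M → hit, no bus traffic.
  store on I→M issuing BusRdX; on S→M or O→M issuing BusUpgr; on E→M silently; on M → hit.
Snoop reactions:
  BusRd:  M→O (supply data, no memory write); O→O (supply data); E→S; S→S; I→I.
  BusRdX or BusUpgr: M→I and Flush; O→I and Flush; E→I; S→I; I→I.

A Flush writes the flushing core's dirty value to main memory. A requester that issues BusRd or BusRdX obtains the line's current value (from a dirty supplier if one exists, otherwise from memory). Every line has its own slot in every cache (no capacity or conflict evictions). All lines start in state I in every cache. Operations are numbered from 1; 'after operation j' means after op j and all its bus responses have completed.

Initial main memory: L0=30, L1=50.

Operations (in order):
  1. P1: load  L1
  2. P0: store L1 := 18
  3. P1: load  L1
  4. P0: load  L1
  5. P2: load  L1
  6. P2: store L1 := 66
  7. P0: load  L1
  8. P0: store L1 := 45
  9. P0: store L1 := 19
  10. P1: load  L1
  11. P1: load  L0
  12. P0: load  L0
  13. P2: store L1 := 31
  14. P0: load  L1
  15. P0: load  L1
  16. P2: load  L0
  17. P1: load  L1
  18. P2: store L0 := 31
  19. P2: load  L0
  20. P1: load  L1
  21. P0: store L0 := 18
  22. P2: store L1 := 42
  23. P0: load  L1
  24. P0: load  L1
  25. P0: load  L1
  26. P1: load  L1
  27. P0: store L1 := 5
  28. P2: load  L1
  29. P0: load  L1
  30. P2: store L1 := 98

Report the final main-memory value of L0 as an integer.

memory[L0] = 31

1. P1: load  L1  bus=[BusRd]  L1: P0=I P1=E P2=I  mem[L1]=50
2. P0: store L1 := 18  bus=[BusRdX]  L1: P0=M P1=I P2=I  mem[L1]=50
3. P1: load  L1  bus=[BusRd]  L1: P0=O P1=S P2=I  mem[L1]=50
4. P0: load  L1  bus=[-]  L1: P0=O P1=S P2=I  mem[L1]=50
5. P2: load  L1  bus=[BusRd]  L1: P0=O P1=S P2=S  mem[L1]=50
6. P2: store L1 := 66  bus=[BusUpgr,Flush]  L1: P0=I P1=I P2=M  mem[L1]=18
7. P0: load  L1  bus=[BusRd]  L1: P0=S P1=I P2=O  mem[L1]=18
8. P0: store L1 := 45  bus=[BusUpgr,Flush]  L1: P0=M P1=I P2=I  mem[L1]=66
9. P0: store L1 := 19  bus=[-]  L1: P0=M P1=I P2=I  mem[L1]=66
10. P1: load  L1  bus=[BusRd]  L1: P0=O P1=S P2=I  mem[L1]=66
11. P1: load  L0  bus=[BusRd]  L0: P0=I P1=E P2=I  mem[L0]=30
12. P0: load  L0  bus=[BusRd]  L0: P0=S P1=S P2=I  mem[L0]=30
13. P2: store L1 := 31  bus=[BusRdX,Flush]  L1: P0=I P1=I P2=M  mem[L1]=19
14. P0: load  L1  bus=[BusRd]  L1: P0=S P1=I P2=O  mem[L1]=19
15. P0: load  L1  bus=[-]  L1: P0=S P1=I P2=O  mem[L1]=19
16. P2: load  L0  bus=[BusRd]  L0: P0=S P1=S P2=S  mem[L0]=30
17. P1: load  L1  bus=[BusRd]  L1: P0=S P1=S P2=O  mem[L1]=19
18. P2: store L0 := 31  bus=[BusUpgr]  L0: P0=I P1=I P2=M  mem[L0]=30
19. P2: load  L0  bus=[-]  L0: P0=I P1=I P2=M  mem[L0]=30
20. P1: load  L1  bus=[-]  L1: P0=S P1=S P2=O  mem[L1]=19
21. P0: store L0 := 18  bus=[BusRdX,Flush]  L0: P0=M P1=I P2=I  mem[L0]=31
22. P2: store L1 := 42  bus=[BusUpgr]  L1: P0=I P1=I P2=M  mem[L1]=19
23. P0: load  L1  bus=[BusRd]  L1: P0=S P1=I P2=O  mem[L1]=19
24. P0: load  L1  bus=[-]  L1: P0=S P1=I P2=O  mem[L1]=19
25. P0: load  L1  bus=[-]  L1: P0=S P1=I P2=O  mem[L1]=19
26. P1: load  L1  bus=[BusRd]  L1: P0=S P1=S P2=O  mem[L1]=19
27. P0: store L1 := 5  bus=[BusUpgr,Flush]  L1: P0=M P1=I P2=I  mem[L1]=42
28. P2: load  L1  bus=[BusRd]  L1: P0=O P1=I P2=S  mem[L1]=42
29. P0: load  L1  bus=[-]  L1: P0=O P1=I P2=S  mem[L1]=42
30. P2: store L1 := 98  bus=[BusUpgr,Flush]  L1: P0=I P1=I P2=M  mem[L1]=5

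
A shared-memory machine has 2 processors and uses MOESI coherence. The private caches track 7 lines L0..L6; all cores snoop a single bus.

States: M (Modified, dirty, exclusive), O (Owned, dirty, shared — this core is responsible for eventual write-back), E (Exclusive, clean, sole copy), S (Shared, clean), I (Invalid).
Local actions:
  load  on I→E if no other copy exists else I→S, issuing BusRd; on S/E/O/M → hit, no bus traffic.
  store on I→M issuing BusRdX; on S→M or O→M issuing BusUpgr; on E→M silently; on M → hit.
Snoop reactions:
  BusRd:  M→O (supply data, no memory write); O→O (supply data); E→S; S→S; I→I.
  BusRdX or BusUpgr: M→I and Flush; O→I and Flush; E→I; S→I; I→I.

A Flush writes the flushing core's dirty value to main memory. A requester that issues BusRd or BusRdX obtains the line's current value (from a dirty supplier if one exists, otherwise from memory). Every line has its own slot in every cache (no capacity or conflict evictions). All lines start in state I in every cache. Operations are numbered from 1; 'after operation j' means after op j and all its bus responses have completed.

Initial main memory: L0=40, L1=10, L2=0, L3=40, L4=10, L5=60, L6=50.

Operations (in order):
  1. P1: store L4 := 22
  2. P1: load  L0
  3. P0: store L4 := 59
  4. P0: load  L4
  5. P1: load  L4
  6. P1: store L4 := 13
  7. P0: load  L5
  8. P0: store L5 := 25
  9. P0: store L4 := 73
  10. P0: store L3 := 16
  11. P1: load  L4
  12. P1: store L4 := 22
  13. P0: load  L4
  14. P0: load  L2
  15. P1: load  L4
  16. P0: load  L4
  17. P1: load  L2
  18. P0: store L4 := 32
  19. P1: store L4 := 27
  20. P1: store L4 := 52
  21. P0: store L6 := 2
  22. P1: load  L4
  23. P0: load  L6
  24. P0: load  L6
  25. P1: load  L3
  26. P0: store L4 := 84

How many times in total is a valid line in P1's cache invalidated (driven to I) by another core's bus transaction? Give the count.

invalidations = 4

1. P1: store L4 := 22  bus=[BusRdX]  L4: P0=I P1=M  mem[L4]=10
2. P1: load  L0  bus=[BusRd]  L0: P0=I P1=E  mem[L0]=40
3. P0: store L4 := 59  bus=[BusRdX,Flush]  L4: P0=M P1=I  mem[L4]=22
4. P0: load  L4  bus=[-]  L4: P0=M P1=I  mem[L4]=22
5. P1: load  L4  bus=[BusRd]  L4: P0=O P1=S  mem[L4]=22
6. P1: store L4 := 13  bus=[BusUpgr,Flush]  L4: P0=I P1=M  mem[L4]=59
7. P0: load  L5  bus=[BusRd]  L5: P0=E P1=I  mem[L5]=60
8. P0: store L5 := 25  bus=[-]  L5: P0=M P1=I  mem[L5]=60
9. P0: store L4 := 73  bus=[BusRdX,Flush]  L4: P0=M P1=I  mem[L4]=13
10. P0: store L3 := 16  bus=[BusRdX]  L3: P0=M P1=I  mem[L3]=40
11. P1: load  L4  bus=[BusRd]  L4: P0=O P1=S  mem[L4]=13
12. P1: store L4 := 22  bus=[BusUpgr,Flush]  L4: P0=I P1=M  mem[L4]=73
13. P0: load  L4  bus=[BusRd]  L4: P0=S P1=O  mem[L4]=73
14. P0: load  L2  bus=[BusRd]  L2: P0=E P1=I  mem[L2]=0
15. P1: load  L4  bus=[-]  L4: P0=S P1=O  mem[L4]=73
16. P0: load  L4  bus=[-]  L4: P0=S P1=O  mem[L4]=73
17. P1: load  L2  bus=[BusRd]  L2: P0=S P1=S  mem[L2]=0
18. P0: store L4 := 32  bus=[BusUpgr,Flush]  L4: P0=M P1=I  mem[L4]=22
19. P1: store L4 := 27  bus=[BusRdX,Flush]  L4: P0=I P1=M  mem[L4]=32
20. P1: store L4 := 52  bus=[-]  L4: P0=I P1=M  mem[L4]=32
21. P0: store L6 := 2  bus=[BusRdX]  L6: P0=M P1=I  mem[L6]=50
22. P1: load  L4  bus=[-]  L4: P0=I P1=M  mem[L4]=32
23. P0: load  L6  bus=[-]  L6: P0=M P1=I  mem[L6]=50
24. P0: load  L6  bus=[-]  L6: P0=M P1=I  mem[L6]=50
25. P1: load  L3  bus=[BusRd]  L3: P0=O P1=S  mem[L3]=40
26. P0: store L4 := 84  bus=[BusRdX,Flush]  L4: P0=M P1=I  mem[L4]=52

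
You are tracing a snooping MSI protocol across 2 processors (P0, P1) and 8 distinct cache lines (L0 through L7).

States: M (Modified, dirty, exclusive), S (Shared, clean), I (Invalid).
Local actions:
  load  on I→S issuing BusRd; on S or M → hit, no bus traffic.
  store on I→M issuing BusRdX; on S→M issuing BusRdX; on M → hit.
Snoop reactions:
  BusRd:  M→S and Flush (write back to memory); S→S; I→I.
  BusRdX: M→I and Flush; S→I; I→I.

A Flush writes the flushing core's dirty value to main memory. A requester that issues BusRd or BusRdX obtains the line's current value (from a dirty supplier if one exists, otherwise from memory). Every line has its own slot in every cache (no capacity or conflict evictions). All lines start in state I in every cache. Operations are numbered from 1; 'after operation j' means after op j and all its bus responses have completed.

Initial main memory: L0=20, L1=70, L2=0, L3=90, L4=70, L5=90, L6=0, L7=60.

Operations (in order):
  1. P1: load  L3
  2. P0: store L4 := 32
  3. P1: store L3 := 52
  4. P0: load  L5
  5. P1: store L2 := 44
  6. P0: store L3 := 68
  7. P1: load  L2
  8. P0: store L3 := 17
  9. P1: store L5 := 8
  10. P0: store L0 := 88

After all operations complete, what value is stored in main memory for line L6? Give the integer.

memory[L6] = 0

1. P1: load  L3  bus=[BusRd]  L3: P0=I P1=S  mem[L3]=90
2. P0: store L4 := 32  bus=[BusRdX]  L4: P0=M P1=I  mem[L4]=70
3. P1: store L3 := 52  bus=[BusRdX]  L3: P0=I P1=M  mem[L3]=90
4. P0: load  L5  bus=[BusRd]  L5: P0=S P1=I  mem[L5]=90
5. P1: store L2 := 44  bus=[BusRdX]  L2: P0=I P1=M  mem[L2]=0
6. P0: store L3 := 68  bus=[BusRdX,Flush]  L3: P0=M P1=I  mem[L3]=52
7. P1: load  L2  bus=[-]  L2: P0=I P1=M  mem[L2]=0
8. P0: store L3 := 17  bus=[-]  L3: P0=M P1=I  mem[L3]=52
9. P1: store L5 := 8  bus=[BusRdX]  L5: P0=I P1=M  mem[L5]=90
10. P0: store L0 := 88  bus=[BusRdX]  L0: P0=M P1=I  mem[L0]=20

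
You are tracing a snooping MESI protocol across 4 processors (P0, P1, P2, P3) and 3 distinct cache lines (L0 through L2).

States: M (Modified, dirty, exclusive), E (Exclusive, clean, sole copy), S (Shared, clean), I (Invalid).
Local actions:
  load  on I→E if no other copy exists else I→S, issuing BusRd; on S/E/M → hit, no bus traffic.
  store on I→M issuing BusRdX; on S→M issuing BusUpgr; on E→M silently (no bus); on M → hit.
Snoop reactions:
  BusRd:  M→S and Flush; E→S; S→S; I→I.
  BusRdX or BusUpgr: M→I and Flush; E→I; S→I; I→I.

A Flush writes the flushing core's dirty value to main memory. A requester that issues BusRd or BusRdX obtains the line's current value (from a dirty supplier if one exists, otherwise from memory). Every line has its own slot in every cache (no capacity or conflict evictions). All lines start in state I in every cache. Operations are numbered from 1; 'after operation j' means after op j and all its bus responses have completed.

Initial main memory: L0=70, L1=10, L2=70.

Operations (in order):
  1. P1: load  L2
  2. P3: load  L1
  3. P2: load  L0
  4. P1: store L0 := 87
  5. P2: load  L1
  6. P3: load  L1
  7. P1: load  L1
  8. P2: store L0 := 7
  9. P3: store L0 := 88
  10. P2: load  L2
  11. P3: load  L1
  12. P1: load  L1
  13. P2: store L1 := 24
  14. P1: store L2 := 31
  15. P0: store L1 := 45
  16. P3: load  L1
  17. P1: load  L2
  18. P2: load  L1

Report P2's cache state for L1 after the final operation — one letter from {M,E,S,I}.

state = S

[1] P1: load  L2 | P0:I, P1:E(70), P2:I, P3:I | bus: BusRd
[2] P3: load  L1 | P0:I, P1:I, P2:I, P3:E(10) | bus: BusRd
[3] P2: load  L0 | P0:I, P1:I, P2:E(70), P3:I | bus: BusRd
[4] P1: store L0 := 87 | P0:I, P1:M(87), P2:I, P3:I | bus: BusRdX
[5] P2: load  L1 | P0:I, P1:I, P2:S(10), P3:S(10) | bus: BusRd
[6] P3: load  L1 | P0:I, P1:I, P2:S(10), P3:S(10) | bus: none
[7] P1: load  L1 | P0:I, P1:S(10), P2:S(10), P3:S(10) | bus: BusRd
[8] P2: store L0 := 7 | P0:I, P1:I, P2:M(7), P3:I | bus: BusRdX,Flush
[9] P3: store L0 := 88 | P0:I, P1:I, P2:I, P3:M(88) | bus: BusRdX,Flush
[10] P2: load  L2 | P0:I, P1:S(70), P2:S(70), P3:I | bus: BusRd
[11] P3: load  L1 | P0:I, P1:S(10), P2:S(10), P3:S(10) | bus: none
[12] P1: load  L1 | P0:I, P1:S(10), P2:S(10), P3:S(10) | bus: none
[13] P2: store L1 := 24 | P0:I, P1:I, P2:M(24), P3:I | bus: BusUpgr
[14] P1: store L2 := 31 | P0:I, P1:M(31), P2:I, P3:I | bus: BusUpgr
[15] P0: store L1 := 45 | P0:M(45), P1:I, P2:I, P3:I | bus: BusRdX,Flush
[16] P3: load  L1 | P0:S(45), P1:I, P2:I, P3:S(45) | bus: BusRd,Flush
[17] P1: load  L2 | P0:I, P1:M(31), P2:I, P3:I | bus: none
[18] P2: load  L1 | P0:S(45), P1:I, P2:S(45), P3:S(45) | bus: BusRd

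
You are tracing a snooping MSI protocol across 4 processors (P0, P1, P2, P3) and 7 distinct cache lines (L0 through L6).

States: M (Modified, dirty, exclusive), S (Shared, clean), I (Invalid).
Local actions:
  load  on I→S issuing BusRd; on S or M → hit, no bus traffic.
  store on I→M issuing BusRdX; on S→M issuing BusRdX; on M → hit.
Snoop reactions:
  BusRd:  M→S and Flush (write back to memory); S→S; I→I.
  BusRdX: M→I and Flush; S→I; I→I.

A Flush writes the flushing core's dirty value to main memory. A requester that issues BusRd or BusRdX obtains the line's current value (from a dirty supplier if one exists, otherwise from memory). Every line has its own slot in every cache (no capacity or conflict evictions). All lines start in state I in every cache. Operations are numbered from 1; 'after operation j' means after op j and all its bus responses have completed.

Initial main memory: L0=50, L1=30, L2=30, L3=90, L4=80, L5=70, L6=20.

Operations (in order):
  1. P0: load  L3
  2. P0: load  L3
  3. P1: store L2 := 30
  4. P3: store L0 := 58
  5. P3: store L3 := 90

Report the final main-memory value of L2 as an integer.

  op1 P0: load  L3 → S/I/I/I on L3; bus BusRd; mem=90
  op2 P0: load  L3 → S/I/I/I on L3; bus (none); mem=90
  op3 P1: store L2 := 30 → I/M/I/I on L2; bus BusRdX; mem=30
  op4 P3: store L0 := 58 → I/I/I/M on L0; bus BusRdX; mem=50
  op5 P3: store L3 := 90 → I/I/I/M on L3; bus BusRdX; mem=90

memory[L2] = 30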